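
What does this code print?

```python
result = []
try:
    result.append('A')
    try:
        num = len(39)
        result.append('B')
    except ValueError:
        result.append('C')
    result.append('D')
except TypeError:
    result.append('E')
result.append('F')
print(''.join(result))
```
AEF

Inner handler doesn't match, propagates to outer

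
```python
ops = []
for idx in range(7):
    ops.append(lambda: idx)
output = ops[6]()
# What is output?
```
6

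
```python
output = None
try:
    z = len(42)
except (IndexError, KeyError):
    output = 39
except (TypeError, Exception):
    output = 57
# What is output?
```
57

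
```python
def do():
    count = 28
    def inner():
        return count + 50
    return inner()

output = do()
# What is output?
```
78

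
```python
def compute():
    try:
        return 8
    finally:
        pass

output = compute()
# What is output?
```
8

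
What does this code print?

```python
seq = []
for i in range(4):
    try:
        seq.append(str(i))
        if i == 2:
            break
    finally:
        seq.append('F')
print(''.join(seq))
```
0F1F2F

finally runs even when breaking out of loop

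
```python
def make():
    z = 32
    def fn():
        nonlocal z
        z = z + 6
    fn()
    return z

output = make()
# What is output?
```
38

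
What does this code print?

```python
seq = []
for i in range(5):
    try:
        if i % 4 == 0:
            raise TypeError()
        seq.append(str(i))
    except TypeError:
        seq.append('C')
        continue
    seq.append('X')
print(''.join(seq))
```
C1X2X3XC

continue in except skips rest of loop body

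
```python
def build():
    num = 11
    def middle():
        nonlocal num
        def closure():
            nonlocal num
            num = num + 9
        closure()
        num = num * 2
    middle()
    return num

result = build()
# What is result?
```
40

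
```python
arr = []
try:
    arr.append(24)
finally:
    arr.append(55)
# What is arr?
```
[24, 55]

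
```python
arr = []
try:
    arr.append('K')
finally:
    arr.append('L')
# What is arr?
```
['K', 'L']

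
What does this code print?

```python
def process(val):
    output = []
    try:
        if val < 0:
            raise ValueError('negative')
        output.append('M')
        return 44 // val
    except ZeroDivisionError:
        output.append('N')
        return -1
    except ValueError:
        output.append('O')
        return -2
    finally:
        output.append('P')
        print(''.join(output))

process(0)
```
MNP

val=0 causes ZeroDivisionError, caught, finally prints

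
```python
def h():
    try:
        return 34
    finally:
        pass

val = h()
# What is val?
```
34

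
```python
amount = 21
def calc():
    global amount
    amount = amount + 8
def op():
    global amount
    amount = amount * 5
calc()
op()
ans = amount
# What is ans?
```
145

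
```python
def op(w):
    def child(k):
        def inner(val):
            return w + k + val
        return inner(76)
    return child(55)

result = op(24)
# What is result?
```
155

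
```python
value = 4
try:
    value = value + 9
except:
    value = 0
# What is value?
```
13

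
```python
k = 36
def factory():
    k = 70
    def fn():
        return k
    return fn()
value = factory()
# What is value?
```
70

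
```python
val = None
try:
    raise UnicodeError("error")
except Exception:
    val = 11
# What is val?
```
11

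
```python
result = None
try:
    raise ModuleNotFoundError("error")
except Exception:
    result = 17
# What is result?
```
17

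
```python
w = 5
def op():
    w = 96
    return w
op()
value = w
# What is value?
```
5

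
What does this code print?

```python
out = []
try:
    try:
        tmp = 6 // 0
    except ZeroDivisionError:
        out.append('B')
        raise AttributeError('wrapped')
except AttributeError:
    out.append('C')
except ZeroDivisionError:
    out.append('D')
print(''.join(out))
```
BC

New AttributeError raised, caught by outer AttributeError handler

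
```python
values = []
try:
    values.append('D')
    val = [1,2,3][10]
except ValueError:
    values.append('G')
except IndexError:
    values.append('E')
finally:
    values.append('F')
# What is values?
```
['D', 'E', 'F']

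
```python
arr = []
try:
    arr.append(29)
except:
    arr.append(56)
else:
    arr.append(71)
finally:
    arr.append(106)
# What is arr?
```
[29, 71, 106]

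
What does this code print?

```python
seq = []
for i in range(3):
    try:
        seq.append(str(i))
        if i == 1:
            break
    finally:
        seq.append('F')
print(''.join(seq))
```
0F1F

finally runs even when breaking out of loop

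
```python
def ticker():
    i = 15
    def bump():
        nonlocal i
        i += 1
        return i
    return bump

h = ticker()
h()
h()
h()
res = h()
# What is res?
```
19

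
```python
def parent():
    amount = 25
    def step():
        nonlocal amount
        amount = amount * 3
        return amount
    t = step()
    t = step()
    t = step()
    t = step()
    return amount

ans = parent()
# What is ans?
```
2025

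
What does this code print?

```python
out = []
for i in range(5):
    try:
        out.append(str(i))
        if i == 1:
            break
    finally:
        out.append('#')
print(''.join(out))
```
0#1#

finally runs even when breaking out of loop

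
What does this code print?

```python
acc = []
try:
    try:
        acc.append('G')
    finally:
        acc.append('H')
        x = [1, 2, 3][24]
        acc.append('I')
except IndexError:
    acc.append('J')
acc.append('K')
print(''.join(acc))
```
GHJK

Exception in inner finally caught by outer except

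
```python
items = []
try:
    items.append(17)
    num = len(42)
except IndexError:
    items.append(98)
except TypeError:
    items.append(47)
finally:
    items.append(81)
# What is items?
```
[17, 47, 81]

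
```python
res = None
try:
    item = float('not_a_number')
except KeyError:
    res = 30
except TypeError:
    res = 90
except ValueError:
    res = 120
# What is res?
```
120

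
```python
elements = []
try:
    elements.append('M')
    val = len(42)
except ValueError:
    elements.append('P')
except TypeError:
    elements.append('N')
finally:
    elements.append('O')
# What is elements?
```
['M', 'N', 'O']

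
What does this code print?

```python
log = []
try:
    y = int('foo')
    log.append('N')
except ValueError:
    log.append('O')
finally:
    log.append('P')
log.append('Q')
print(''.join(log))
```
OPQ

finally always runs, even after exception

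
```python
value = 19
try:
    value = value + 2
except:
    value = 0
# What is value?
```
21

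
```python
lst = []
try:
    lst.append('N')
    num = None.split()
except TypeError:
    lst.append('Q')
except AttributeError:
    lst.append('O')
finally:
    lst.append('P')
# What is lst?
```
['N', 'O', 'P']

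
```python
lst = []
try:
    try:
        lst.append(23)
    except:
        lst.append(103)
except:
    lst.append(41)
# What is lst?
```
[23]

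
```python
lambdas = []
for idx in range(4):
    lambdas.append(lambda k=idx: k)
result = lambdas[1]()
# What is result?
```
1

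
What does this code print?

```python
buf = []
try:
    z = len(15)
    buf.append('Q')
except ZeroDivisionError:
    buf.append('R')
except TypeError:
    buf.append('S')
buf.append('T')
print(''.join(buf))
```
ST

TypeError is caught by its specific handler, not ZeroDivisionError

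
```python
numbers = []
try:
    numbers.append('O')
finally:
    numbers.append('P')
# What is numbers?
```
['O', 'P']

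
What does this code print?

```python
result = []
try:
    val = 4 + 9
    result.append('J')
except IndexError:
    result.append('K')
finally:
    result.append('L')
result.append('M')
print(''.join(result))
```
JLM

finally runs after normal execution too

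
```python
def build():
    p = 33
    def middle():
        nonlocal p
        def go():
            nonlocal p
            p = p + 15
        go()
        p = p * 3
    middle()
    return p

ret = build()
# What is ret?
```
144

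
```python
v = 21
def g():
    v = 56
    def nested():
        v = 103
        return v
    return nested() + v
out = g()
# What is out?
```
159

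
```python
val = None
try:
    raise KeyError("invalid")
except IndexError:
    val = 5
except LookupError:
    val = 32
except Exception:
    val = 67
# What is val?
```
32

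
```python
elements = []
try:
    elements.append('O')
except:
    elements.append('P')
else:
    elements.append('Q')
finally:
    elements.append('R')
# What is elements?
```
['O', 'Q', 'R']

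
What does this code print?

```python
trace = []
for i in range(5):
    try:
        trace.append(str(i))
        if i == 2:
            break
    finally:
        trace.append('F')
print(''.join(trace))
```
0F1F2F

finally runs even when breaking out of loop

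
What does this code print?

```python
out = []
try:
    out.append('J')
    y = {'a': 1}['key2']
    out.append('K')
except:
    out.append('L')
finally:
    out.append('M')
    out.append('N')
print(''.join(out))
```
JLMN

Code before exception runs, then except, then all of finally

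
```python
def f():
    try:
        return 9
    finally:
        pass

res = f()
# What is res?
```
9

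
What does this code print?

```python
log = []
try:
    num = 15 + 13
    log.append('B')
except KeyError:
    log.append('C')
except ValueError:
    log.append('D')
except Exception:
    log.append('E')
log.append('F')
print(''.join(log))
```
BF

No exception, try block completes normally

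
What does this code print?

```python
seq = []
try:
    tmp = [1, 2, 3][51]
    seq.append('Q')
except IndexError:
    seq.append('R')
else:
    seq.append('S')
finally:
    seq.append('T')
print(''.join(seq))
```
RT

Exception: except runs, else skipped, finally runs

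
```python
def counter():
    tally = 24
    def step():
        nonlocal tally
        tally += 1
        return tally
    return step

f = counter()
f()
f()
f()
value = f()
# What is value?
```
28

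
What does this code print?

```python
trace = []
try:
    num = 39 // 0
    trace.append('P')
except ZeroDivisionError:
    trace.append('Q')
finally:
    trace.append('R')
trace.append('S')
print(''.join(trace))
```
QRS

finally always runs, even after exception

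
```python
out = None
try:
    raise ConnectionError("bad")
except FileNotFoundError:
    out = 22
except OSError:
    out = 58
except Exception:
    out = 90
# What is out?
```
58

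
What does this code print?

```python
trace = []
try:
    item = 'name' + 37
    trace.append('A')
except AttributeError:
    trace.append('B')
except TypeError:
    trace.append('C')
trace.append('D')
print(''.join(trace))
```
CD

TypeError is caught by its specific handler, not AttributeError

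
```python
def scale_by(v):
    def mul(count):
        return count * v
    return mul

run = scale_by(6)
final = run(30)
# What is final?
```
180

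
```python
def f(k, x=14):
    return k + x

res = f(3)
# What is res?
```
17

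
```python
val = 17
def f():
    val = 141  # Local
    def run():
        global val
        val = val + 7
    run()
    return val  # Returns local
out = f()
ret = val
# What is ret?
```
24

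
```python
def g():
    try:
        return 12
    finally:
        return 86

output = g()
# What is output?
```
86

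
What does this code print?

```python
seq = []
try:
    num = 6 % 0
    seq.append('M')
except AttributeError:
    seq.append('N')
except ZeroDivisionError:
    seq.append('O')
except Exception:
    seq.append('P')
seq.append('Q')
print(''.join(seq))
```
OQ

ZeroDivisionError matches before generic Exception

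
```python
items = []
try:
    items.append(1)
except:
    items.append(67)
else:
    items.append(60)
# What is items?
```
[1, 60]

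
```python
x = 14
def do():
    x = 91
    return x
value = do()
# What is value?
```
91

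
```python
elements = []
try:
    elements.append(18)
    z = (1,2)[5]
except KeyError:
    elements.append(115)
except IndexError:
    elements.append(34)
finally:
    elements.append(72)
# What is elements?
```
[18, 34, 72]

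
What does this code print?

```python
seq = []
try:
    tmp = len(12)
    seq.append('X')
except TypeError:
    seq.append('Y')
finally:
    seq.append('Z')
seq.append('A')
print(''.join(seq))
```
YZA

finally always runs, even after exception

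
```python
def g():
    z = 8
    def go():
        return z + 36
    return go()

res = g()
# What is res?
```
44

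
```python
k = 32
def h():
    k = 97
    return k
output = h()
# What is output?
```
97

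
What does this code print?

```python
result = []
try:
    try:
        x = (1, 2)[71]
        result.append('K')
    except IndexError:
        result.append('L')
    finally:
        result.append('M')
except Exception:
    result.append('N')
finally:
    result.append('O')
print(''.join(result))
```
LMO

Both finally blocks run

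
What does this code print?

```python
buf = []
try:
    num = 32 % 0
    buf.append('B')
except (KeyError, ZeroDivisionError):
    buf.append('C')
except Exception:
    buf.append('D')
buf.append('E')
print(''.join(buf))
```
CE

ZeroDivisionError matches tuple containing it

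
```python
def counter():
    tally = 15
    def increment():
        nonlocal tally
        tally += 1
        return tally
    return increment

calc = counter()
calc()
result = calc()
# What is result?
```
17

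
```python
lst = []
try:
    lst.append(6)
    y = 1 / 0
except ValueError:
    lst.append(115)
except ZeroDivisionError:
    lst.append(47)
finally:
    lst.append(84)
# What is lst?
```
[6, 47, 84]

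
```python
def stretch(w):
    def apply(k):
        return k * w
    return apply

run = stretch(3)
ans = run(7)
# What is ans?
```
21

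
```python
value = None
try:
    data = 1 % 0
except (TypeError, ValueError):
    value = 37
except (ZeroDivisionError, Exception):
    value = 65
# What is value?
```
65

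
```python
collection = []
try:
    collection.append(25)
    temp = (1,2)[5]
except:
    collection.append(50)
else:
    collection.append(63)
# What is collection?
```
[25, 50]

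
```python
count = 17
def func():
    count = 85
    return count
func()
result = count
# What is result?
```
17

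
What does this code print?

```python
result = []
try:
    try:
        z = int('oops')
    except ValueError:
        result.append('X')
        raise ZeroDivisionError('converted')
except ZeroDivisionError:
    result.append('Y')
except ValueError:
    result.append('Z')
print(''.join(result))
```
XY

New ZeroDivisionError raised, caught by outer ZeroDivisionError handler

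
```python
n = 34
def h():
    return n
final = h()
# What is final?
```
34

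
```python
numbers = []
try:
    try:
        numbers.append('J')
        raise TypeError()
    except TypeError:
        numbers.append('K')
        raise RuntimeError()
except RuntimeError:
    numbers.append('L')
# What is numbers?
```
['J', 'K', 'L']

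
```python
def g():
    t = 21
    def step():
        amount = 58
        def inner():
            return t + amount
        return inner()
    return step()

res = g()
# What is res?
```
79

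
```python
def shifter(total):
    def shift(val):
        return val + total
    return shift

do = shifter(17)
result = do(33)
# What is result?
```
50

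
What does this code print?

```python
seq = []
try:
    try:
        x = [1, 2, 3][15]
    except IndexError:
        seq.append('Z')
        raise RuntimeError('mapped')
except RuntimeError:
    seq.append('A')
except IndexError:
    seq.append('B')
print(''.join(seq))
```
ZA

New RuntimeError raised, caught by outer RuntimeError handler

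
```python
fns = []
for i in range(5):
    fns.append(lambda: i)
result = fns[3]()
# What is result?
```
4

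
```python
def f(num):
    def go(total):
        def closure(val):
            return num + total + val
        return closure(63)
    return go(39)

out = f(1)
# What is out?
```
103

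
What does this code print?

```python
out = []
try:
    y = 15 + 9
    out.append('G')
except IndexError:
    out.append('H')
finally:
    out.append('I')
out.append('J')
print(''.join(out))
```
GIJ

finally runs after normal execution too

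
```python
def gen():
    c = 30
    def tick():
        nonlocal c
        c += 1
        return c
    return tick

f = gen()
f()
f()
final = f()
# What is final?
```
33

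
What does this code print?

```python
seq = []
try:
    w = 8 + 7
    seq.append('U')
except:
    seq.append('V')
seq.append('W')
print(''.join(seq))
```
UW

No exception, try block completes normally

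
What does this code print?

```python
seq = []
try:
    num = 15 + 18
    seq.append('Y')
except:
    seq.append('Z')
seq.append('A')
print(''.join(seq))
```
YA

No exception, try block completes normally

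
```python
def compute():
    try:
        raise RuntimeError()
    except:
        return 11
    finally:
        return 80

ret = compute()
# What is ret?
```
80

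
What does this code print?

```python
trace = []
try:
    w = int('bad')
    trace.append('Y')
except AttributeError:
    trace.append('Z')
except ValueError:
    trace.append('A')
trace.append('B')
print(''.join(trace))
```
AB

ValueError is caught by its specific handler, not AttributeError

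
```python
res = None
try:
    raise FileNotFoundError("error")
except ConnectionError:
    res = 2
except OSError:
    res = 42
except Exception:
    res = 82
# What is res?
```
42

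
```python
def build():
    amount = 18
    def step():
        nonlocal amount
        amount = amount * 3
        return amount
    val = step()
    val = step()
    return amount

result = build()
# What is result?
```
162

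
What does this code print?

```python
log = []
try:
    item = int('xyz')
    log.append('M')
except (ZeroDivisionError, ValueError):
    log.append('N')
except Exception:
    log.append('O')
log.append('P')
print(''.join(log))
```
NP

ValueError matches tuple containing it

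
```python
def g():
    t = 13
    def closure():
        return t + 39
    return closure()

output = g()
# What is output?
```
52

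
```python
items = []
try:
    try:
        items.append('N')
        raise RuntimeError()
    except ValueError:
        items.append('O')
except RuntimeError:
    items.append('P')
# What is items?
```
['N', 'P']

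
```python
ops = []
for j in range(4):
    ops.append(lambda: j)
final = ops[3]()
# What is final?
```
3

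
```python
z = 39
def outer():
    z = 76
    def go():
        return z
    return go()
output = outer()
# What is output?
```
76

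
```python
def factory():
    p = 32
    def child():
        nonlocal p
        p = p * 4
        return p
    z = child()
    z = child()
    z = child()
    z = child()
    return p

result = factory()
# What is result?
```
8192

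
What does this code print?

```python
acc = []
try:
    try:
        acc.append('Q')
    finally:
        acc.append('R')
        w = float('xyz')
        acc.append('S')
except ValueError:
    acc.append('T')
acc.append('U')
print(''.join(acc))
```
QRTU

Exception in inner finally caught by outer except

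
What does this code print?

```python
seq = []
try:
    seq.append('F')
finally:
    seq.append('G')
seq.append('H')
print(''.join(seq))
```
FGH

try/finally without except, no exception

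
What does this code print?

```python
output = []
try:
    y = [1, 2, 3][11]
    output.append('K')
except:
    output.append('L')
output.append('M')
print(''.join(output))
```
LM

Exception raised in try, caught by bare except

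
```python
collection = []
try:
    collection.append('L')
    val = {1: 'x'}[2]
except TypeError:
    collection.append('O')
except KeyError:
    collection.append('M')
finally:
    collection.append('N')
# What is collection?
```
['L', 'M', 'N']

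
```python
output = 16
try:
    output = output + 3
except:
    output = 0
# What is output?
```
19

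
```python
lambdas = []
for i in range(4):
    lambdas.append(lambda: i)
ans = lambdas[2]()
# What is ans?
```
3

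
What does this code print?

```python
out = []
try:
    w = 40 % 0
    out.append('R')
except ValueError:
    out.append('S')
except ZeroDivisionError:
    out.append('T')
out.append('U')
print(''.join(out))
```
TU

ZeroDivisionError is caught by its specific handler, not ValueError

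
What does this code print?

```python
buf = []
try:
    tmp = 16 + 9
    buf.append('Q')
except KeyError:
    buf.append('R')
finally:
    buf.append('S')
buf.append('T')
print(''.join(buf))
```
QST

finally runs after normal execution too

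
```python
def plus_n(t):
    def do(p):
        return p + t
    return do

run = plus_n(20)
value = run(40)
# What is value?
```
60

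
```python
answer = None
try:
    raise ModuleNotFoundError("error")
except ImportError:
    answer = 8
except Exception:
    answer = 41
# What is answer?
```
8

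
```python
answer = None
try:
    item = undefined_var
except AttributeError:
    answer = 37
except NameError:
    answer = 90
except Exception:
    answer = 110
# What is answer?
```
90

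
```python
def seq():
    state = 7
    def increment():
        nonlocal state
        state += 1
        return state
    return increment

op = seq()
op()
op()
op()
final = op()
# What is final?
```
11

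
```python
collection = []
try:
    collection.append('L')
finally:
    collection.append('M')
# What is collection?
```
['L', 'M']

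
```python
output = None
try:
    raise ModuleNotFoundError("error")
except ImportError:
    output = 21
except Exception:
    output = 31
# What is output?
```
21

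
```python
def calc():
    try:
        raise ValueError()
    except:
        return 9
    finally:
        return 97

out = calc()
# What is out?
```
97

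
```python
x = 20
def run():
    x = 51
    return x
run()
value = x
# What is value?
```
20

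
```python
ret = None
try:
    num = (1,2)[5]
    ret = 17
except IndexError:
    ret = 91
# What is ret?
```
91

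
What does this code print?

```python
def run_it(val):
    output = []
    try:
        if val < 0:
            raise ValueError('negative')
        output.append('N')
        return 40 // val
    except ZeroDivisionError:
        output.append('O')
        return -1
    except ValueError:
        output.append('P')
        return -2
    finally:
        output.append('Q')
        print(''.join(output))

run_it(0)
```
NOQ

val=0 causes ZeroDivisionError, caught, finally prints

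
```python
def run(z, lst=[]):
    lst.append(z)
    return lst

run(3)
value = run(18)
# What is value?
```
[3, 18]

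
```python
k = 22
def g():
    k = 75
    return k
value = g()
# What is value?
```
75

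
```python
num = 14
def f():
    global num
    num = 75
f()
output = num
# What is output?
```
75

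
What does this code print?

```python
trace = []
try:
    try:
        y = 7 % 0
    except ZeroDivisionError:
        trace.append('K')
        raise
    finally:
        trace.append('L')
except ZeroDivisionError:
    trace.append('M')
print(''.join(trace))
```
KLM

finally runs before re-raised exception propagates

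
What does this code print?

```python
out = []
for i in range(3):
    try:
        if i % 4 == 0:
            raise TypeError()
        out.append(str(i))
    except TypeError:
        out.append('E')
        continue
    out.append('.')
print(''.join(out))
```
E1.2.

continue in except skips rest of loop body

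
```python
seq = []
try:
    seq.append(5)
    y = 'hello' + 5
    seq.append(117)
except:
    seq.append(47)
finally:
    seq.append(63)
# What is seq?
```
[5, 47, 63]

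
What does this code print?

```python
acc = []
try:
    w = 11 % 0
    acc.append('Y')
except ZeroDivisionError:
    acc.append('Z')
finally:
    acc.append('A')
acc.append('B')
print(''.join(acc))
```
ZAB

finally always runs, even after exception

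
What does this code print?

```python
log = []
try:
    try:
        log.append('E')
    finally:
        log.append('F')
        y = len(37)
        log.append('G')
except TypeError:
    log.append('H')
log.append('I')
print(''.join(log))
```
EFHI

Exception in inner finally caught by outer except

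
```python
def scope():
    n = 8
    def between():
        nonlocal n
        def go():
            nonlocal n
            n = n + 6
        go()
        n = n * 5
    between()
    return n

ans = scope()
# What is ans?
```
70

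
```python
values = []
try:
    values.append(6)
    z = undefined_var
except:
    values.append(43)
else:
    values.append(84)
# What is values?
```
[6, 43]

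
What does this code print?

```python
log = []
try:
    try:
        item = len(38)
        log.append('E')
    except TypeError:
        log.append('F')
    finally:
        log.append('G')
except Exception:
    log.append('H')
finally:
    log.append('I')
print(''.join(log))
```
FGI

Both finally blocks run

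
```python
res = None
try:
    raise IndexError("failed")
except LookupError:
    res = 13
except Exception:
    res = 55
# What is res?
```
13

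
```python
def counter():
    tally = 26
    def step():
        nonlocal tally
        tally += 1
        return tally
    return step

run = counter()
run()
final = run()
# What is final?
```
28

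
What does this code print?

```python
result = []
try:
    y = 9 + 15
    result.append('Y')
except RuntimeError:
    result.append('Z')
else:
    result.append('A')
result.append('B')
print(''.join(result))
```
YAB

else block runs when no exception occurs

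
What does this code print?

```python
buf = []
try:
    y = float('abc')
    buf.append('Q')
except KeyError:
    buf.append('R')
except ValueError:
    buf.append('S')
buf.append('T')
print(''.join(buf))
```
ST

ValueError is caught by its specific handler, not KeyError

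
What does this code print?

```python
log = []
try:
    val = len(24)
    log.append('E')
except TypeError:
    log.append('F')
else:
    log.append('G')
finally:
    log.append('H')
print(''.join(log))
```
FH

Exception: except runs, else skipped, finally runs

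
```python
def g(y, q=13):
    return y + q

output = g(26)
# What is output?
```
39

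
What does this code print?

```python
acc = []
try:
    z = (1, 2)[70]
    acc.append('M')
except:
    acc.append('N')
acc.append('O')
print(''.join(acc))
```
NO

Exception raised in try, caught by bare except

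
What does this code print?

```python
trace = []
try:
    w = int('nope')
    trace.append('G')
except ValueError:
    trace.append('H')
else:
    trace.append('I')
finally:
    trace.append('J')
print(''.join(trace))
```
HJ

Exception: except runs, else skipped, finally runs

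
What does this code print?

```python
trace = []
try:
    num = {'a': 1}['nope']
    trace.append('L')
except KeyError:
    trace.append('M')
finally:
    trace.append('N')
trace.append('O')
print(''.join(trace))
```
MNO

finally always runs, even after exception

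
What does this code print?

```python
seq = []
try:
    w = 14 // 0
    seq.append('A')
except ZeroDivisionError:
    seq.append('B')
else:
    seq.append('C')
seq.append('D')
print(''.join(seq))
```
BD

else block skipped when exception is caught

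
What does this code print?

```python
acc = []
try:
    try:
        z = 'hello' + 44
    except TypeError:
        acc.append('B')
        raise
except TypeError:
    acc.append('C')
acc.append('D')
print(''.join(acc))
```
BCD

raise without argument re-raises current exception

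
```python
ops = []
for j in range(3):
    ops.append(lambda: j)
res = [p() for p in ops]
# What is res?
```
[2, 2, 2]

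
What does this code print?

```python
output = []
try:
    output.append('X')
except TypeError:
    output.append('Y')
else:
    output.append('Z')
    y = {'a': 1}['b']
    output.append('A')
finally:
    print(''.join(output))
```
XZ

Try succeeds, else appends 'Z', KeyError in else is uncaught, finally prints before exception propagates ('A' never appended)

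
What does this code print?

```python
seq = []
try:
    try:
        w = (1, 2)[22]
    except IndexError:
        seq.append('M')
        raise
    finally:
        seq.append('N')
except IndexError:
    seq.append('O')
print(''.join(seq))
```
MNO

finally runs before re-raised exception propagates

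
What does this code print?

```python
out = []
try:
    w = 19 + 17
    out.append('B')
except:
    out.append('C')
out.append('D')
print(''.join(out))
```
BD

No exception, try block completes normally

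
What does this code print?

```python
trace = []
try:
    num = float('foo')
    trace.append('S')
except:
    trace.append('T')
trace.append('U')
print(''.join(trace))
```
TU

Exception raised in try, caught by bare except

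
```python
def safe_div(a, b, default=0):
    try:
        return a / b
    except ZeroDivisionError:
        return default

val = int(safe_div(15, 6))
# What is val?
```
2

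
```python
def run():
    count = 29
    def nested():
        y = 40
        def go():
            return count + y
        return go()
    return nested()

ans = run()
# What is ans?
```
69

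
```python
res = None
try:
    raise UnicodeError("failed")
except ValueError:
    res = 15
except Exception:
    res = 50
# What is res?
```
15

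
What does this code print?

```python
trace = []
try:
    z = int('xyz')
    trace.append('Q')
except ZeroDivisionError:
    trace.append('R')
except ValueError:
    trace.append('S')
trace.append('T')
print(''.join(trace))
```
ST

ValueError is caught by its specific handler, not ZeroDivisionError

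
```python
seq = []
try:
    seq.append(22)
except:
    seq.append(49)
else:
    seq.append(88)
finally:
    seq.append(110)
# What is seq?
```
[22, 88, 110]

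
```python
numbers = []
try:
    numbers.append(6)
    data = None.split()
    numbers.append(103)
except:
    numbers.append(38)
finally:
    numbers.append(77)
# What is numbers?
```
[6, 38, 77]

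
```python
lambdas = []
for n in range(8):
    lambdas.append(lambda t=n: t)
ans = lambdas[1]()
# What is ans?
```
1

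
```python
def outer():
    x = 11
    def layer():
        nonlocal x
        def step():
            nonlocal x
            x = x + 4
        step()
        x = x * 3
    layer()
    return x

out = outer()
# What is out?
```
45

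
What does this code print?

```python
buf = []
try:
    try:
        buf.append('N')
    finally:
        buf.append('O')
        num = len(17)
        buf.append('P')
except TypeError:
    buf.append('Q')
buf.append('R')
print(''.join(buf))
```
NOQR

Exception in inner finally caught by outer except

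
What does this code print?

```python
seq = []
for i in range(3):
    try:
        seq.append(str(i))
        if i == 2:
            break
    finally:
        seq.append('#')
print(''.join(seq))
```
0#1#2#

finally runs even when breaking out of loop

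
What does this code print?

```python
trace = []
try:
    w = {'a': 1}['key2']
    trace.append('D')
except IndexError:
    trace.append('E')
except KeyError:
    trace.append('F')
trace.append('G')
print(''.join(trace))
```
FG

KeyError is caught by its specific handler, not IndexError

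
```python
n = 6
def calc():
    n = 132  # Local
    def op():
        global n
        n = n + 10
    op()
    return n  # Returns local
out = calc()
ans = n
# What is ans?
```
16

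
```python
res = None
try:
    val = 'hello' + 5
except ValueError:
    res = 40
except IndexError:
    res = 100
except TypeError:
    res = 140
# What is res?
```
140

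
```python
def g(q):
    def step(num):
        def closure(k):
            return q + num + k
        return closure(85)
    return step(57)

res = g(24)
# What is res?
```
166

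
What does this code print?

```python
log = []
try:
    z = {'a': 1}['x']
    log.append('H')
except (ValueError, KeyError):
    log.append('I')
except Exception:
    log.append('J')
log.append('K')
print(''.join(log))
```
IK

KeyError matches tuple containing it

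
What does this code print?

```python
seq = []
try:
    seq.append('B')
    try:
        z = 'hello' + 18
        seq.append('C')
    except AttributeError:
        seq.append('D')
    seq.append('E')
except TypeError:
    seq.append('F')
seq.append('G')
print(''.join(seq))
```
BFG

Inner handler doesn't match, propagates to outer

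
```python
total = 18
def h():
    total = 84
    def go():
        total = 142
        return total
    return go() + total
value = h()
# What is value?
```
226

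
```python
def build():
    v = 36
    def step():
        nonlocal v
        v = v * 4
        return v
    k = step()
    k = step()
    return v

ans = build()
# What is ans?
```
576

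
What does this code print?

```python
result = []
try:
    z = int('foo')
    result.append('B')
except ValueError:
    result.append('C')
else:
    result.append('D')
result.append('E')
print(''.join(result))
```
CE

else block skipped when exception is caught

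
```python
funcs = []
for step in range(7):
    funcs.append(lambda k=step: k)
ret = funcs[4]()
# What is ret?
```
4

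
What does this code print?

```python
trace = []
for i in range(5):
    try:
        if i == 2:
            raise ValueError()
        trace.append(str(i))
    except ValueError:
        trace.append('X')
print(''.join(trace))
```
01X34

Exception on i=2 caught, loop continues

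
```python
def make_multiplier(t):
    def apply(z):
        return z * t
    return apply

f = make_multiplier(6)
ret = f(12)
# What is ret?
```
72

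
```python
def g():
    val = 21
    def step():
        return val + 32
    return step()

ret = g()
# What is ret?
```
53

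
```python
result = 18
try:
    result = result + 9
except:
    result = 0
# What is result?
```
27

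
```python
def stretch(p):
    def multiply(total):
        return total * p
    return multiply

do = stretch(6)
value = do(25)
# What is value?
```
150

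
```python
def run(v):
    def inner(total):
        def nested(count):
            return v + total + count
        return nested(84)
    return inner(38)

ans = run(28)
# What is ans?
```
150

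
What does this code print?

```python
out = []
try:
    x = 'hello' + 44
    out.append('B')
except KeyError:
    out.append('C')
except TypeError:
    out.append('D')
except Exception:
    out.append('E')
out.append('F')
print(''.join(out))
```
DF

TypeError matches before generic Exception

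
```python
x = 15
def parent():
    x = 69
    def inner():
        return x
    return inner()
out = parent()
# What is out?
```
69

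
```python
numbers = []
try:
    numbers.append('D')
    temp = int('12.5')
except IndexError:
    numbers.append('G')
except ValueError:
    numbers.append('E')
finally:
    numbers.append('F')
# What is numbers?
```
['D', 'E', 'F']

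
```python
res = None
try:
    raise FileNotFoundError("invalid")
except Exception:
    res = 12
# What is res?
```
12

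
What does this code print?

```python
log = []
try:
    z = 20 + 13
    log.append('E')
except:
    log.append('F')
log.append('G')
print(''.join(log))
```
EG

No exception, try block completes normally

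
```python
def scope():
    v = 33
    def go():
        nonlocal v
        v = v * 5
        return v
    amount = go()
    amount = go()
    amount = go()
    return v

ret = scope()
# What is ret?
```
4125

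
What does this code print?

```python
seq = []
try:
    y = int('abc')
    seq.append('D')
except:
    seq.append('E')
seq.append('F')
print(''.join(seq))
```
EF

Exception raised in try, caught by bare except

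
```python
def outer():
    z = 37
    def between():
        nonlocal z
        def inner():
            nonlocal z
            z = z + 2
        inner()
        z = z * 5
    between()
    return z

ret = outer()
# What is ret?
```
195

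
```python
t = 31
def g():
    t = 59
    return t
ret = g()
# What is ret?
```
59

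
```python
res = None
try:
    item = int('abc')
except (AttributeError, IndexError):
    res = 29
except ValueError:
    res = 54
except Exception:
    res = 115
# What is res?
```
54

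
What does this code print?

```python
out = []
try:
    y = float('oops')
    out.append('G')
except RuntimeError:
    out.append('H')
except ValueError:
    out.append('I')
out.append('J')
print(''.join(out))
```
IJ

ValueError is caught by its specific handler, not RuntimeError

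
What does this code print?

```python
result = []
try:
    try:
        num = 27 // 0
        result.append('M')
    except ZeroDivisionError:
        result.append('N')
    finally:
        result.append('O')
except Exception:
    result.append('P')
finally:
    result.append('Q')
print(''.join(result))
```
NOQ

Both finally blocks run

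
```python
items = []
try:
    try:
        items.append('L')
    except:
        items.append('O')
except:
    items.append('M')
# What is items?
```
['L']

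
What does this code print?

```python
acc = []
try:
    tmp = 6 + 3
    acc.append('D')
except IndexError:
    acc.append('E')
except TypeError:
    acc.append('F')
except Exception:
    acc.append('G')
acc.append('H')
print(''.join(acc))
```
DH

No exception, try block completes normally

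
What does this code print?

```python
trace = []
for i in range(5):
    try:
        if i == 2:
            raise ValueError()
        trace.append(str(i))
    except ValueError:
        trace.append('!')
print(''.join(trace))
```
01!34

Exception on i=2 caught, loop continues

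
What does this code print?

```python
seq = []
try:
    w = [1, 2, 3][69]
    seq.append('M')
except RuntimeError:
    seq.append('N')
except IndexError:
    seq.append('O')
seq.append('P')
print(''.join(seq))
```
OP

IndexError is caught by its specific handler, not RuntimeError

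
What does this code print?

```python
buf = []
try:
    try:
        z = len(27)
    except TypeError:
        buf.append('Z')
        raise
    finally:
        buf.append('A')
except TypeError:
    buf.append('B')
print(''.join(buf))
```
ZAB

finally runs before re-raised exception propagates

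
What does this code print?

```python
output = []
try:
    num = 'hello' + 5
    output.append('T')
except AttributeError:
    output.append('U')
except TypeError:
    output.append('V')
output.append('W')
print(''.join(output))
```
VW

TypeError is caught by its specific handler, not AttributeError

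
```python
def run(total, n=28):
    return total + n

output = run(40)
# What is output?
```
68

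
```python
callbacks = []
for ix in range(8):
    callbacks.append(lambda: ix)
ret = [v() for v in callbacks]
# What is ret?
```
[7, 7, 7, 7, 7, 7, 7, 7]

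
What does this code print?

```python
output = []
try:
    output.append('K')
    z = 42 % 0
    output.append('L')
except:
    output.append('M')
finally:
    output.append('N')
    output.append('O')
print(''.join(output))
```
KMNO

Code before exception runs, then except, then all of finally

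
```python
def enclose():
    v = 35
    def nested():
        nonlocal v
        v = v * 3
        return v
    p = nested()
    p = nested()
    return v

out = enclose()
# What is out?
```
315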